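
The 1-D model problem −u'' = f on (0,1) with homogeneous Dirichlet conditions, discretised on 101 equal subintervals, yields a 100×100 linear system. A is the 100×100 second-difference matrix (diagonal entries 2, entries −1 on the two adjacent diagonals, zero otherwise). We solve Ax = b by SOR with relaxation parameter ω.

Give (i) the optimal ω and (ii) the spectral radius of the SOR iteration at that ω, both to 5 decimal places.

With n=100, ρ(Jacobi) = cos(π/101) = 0.99952.
root = sin(π/101) = 0.031100  (since 1−cos² = sin²).
Young: ω* = 2/(1+√(1−ρ_J²)) = 2/(1+0.031100) = 2/1.031100 = 1.93968.
[ρ_SOR] ω* − 1 = 0.93968.

ω* = 1.93968, ρ_SOR = 0.93968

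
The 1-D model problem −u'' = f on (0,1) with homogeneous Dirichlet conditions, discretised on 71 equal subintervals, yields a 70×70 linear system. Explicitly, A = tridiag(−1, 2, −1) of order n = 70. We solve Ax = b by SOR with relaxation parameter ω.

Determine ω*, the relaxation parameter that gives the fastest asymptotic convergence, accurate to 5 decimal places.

ω* = 1.91528

With n=70, ρ(Jacobi) = cos(π/71) = 0.99902.
√(1−ρ_J²) simplifies to sin(π/71) = 0.044233.
ω* = 2/(1+0.044233) = 1.91528
At ω = 1.91528 every |λ(B_ω)| = ω−1, so ρ_SOR = 0.91528.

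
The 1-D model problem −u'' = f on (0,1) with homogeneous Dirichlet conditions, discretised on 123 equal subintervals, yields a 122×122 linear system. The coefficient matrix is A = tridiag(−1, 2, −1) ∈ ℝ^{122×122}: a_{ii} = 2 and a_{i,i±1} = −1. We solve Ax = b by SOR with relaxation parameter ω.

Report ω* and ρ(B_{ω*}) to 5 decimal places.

n=122: λ(B_J) = 1 − λ(A)/2 = cos(kπ/123); k=1 gives ρ_J = 0.99967.
√(1−ρ_J²) simplifies to sin(π/123) = 0.025539.
ω* = 2/(1+0.025539) = 1.95019
ρ_SOR = ω* − 1 = 1.95019 − 1 = 0.95019.

ω* = 1.95019, ρ_SOR = 0.95019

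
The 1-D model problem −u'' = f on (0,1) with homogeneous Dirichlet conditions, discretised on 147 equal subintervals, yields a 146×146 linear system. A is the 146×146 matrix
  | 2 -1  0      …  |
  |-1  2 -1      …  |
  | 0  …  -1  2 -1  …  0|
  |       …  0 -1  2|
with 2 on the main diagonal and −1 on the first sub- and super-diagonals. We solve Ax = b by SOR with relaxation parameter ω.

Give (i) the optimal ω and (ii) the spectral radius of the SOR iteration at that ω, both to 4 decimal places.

½·tridiag(1,0,1) at n=146: λ_k = cos(kπ/147); max |λ| at k=1 ⇒ ρ_J = cos(π/147) ≈ 0.9998.
√(1−ρ_J²) simplifies to sin(π/147) = 0.02137.
ω* = 2/(1+0.02137) = 1.9582
At ω = 1.9582 every |λ(B_ω)| = ω−1, so ρ_SOR = 0.9582.

ω* = 1.9582, ρ_SOR = 0.9582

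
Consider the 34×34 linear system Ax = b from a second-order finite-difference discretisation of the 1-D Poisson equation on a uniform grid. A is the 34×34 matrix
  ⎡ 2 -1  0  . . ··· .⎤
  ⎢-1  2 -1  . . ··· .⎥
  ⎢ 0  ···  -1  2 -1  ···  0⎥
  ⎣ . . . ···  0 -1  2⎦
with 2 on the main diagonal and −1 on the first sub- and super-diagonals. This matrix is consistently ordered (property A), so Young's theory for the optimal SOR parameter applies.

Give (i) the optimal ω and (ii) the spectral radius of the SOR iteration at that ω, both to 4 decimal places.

[ρ_J] n=34: ρ(B_J) = cos(π/(n+1)) = cos(π/35) = 0.9960.
√(1−ρ_J²) = |sin(π/35)| = 0.08964
[ω*] 2 ÷ (1 + 0.08964) = 2 ÷ 1.08964 = 1.8355.
[ρ_SOR] ω* − 1 = 0.8355.

ω* = 1.8355, ρ_SOR = 0.8355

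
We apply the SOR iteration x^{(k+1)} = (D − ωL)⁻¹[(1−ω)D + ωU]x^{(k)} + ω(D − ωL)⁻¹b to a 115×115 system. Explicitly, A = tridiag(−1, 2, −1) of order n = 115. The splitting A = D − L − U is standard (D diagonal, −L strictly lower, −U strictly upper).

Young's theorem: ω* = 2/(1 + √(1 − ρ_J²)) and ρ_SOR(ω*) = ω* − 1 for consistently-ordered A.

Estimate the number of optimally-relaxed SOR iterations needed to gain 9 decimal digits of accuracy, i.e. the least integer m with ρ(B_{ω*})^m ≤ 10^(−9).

ρ_J = max_k |cos(kπ/116)| = cos(π/116) = 0.9996333
√(1−ρ_J²) simplifies to sin(π/116) = 0.0270794.
ω* = 2/(1 + 0.0270794) = 2/1.0270794 = 1.9472691.
Hence ρ(B_{ω*}) = 1.9472691 − 1 = 0.9472691.
m ≥ 9·ln10 / (−ln 0.9472691) = 382.546; smallest integer m = 383.

m = 383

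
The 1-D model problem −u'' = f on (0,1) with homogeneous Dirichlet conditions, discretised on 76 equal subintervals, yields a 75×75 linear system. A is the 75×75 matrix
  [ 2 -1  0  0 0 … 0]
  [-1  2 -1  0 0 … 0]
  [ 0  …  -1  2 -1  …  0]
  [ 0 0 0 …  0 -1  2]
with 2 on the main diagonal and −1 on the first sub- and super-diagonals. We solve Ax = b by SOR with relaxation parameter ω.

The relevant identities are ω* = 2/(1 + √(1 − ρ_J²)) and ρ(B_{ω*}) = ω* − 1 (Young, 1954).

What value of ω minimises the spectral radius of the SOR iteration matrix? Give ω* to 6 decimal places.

ρ_J = max_k |cos(kπ/76)| = cos(π/76) = 0.999146
1 − cos²(π/76) = sin²(π/76) ⇒ √(1−ρ_J²) = sin(π/76) = 0.0413250.
ω* = 2/(1+0.0413250) = 1.920630
ρ_SOR = ω* − 1 ≈ 0.920630.

ω* = 1.920630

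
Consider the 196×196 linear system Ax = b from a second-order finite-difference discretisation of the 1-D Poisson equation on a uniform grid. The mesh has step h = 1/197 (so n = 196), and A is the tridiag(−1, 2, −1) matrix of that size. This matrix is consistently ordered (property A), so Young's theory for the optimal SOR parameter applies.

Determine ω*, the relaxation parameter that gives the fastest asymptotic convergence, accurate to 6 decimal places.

B_J for the 196×196 system has eigenvalues cos(kπ/197); ρ_J = cos(π/197) = 0.999873.
√(1−ρ_J²) = |sin(π/197)| = 0.0159465
Then 2/(1+√(1−ρ_J²)) = 2/(1+0.0159465); ω* = 2/1.0159465 = 1.968608.
ρ_SOR = ω* − 1 = 1.968608 − 1 = 0.968608.

ω* = 1.968608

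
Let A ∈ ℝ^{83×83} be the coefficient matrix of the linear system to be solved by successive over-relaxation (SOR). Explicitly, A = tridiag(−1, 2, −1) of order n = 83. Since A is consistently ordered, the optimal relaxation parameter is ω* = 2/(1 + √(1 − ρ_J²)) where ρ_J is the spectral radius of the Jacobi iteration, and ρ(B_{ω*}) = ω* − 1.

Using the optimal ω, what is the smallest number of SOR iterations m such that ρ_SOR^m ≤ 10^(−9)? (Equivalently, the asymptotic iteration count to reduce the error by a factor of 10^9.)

½·tridiag(1,0,1) at n=83: λ_k = cos(kπ/84); max |λ| at k=1 ⇒ ρ_J = cos(π/84) ≈ 0.9993007.
√(1 − cos²(π/84)) = sin(π/84) ≈ 0.0373912.
ω* = 2 / (1 + 0.0373912) = 2 / 1.0373912 ≈ 1.9279130.
ρ_SOR = ω* − 1 ≈ 0.9279130.
Need (0.9279130)^m ≤ 10^(−9): m ≥ 9·ln10/|ln 0.9279130| = 20.7233/0.0748173 = 276.985 ⇒ m = 277.

m = 277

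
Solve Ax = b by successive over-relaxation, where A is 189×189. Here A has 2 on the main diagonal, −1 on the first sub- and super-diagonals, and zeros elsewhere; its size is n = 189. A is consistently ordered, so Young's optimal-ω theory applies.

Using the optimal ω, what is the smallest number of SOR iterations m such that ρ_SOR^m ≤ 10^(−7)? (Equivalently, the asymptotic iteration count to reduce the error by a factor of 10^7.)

m = 488

ρ_J = max_k |cos(kπ/190)| = cos(π/190) = 0.9998633
√(1−ρ_J²) simplifies to sin(π/190) = 0.0165339.
ω* = 2/(1 + 0.0165339) = 2/1.0165339 = 1.9674700.
Hence ρ(B_{ω*}) = 1.9674700 − 1 = 0.9674700.
m ≥ 7·ln10 / (−ln 0.9674700) = 487.380; smallest integer m = 488.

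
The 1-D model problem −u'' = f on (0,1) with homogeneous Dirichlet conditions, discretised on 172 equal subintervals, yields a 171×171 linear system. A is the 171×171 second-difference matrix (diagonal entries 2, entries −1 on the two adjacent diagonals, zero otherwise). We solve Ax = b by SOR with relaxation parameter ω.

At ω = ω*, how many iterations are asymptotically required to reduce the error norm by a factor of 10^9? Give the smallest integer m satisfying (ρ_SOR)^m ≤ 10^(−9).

m = 568

B_J for the 171×171 system has eigenvalues cos(kπ/172); ρ_J = cos(π/172) = 0.9998332.
root = sin(π/172) = 0.0182641  (since 1−cos² = sin²).
Then 2/(1+√(1−ρ_J²)) = 2/(1+0.0182641); ω* = 2/1.0182641 = 1.9641270.
[ρ_SOR] ω* − 1 = 0.9641270.
ρ_SOR^m ≤ 10^(−9) ⇔ m ≥ 9·ln10/(−ln 0.9641270) = 20.7233/0.0365323 = 567.260; m = ⌈567.260⌉ = 568.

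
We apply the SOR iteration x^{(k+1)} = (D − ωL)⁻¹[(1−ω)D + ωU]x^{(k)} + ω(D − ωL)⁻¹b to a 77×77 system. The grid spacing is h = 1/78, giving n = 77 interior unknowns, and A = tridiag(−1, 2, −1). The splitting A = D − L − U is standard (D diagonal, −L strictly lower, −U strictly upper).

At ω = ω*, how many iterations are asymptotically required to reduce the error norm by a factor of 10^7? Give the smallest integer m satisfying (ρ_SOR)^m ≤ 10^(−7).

m = 201

With n=77, ρ(Jacobi) = cos(π/78) = 0.9991890.
1 − cos²(π/78) = sin²(π/78) ⇒ √(1−ρ_J²) = sin(π/78) = 0.0402659.
ω* = 2 / (1 + 0.0402659) = 2 / 1.0402659 ≈ 1.9225854.
At ω = 1.9225854 every |λ(B_ω)| = ω−1, so ρ_SOR = 0.9225854.
ρ_SOR^m ≤ 10^(−7) ⇔ m ≥ 7·ln10/(−ln 0.9225854) = 16.1181/0.0805753 = 200.038; m = ⌈200.038⌉ = 201.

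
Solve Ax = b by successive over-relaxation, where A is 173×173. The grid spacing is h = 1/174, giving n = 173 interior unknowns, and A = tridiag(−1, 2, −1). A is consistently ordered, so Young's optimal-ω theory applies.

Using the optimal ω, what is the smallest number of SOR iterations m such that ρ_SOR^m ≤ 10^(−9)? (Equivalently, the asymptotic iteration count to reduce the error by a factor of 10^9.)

m = 574

spectrum of D⁻¹(L+U) = {cos(kπ/174) : 1≤k≤173}; ρ_J = cos(π/174) = 0.9998370.
1 − cos²(π/174) = sin²(π/174) ⇒ √(1−ρ_J²) = sin(π/174) = 0.0180541.
ω* = 2 / (1 + 0.0180541) = 2 / 1.0180541 ≈ 1.9645321.
ρ(B_{ω*}) = ω*−1 = 0.9645321
ρ_SOR^m ≤ 10^(−9) ⇔ m ≥ 9·ln10/(−ln 0.9645321) = 20.7233/0.0361122 = 573.859; m = ⌈573.859⌉ = 574.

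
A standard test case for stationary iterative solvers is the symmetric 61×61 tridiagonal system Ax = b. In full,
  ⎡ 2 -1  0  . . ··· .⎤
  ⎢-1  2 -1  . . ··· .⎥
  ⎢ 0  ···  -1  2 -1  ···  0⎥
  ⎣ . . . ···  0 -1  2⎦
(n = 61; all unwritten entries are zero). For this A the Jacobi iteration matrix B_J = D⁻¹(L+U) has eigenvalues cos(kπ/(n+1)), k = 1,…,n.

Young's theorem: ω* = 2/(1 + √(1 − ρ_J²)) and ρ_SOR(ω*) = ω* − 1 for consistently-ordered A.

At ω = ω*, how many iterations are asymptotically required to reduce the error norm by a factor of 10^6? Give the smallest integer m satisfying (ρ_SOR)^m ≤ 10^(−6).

B_J for the 61×61 system has eigenvalues cos(kπ/62); ρ_J = cos(π/62) = 0.9987165.
√(1−ρ_J²) simplifies to sin(π/62) = 0.0506492.
Then 2/(1+√(1−ρ_J²)) = 2/(1+0.0506492); ω* = 2/1.0506492 = 1.9035849.
Hence ρ(B_{ω*}) = 1.9035849 − 1 = 0.9035849.
For 6 digits: m = 6·ln10 / (−ln 0.9035849) = 13.8155/0.101385 = 136.268; round up → m = 137.

m = 137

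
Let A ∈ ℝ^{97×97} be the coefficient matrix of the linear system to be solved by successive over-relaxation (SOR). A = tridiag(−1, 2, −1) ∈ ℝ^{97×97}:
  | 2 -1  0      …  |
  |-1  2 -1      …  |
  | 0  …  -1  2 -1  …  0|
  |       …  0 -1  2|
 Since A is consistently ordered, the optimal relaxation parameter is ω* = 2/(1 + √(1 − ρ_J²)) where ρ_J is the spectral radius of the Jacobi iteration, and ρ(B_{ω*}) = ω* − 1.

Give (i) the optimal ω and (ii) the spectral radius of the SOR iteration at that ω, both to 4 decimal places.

[ρ_J] n=97: ρ(B_J) = cos(π/(n+1)) = cos(π/98) = 0.9995.
√(1 − cos²(π/98)) = sin(π/98) ≈ 0.03205.
Young: ω* = 2/(1+√(1−ρ_J²)) = 2/(1+0.03205) = 2/1.03205 = 1.9379.
ρ_SOR = ω* − 1 = 1.9379 − 1 = 0.9379.

ω* = 1.9379, ρ_SOR = 0.9379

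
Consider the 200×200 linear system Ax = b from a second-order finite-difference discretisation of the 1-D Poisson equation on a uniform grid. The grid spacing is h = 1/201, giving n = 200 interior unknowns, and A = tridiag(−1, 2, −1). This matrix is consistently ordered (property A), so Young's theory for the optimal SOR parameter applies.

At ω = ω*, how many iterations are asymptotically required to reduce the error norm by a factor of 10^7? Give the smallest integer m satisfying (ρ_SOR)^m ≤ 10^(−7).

m = 516

[ρ_J] n=200: ρ(B_J) = cos(π/(n+1)) = cos(π/201) = 0.9998779.
root = sin(π/201) = 0.0156292  (since 1−cos² = sin²).
So ω* = 2/1.0156292 = 1.9692226 (Young).
[ρ_SOR] ω* − 1 = 0.9692226.
7·ln10 = 16.1181; −ln(0.9692226) = 0.031261; m = ⌈16.1181/0.031261⌉ = ⌈515.598⌉ = 516.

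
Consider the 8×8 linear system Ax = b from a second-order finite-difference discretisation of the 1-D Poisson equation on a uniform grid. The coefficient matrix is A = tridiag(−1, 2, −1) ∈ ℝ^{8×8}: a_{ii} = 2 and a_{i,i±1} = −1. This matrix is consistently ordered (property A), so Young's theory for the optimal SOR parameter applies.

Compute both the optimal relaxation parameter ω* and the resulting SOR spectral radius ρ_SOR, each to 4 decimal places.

ω* = 1.4903, ρ_SOR = 0.4903

B_J for the 8×8 system has eigenvalues cos(kπ/9); ρ_J = cos(π/9) = 0.9397.
root = sin(π/9) = 0.34202  (since 1−cos² = sin²).
Then 2/(1+√(1−ρ_J²)) = 2/(1+0.34202); ω* = 2/1.34202 = 1.4903.
ρ_SOR = ω* − 1 = 1.4903 − 1 = 0.4903.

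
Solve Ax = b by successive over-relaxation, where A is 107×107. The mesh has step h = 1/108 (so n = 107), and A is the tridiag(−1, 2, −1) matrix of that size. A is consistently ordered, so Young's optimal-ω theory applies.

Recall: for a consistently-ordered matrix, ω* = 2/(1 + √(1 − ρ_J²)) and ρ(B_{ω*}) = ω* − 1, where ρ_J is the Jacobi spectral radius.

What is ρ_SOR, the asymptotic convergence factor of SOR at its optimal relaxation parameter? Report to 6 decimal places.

ρ_SOR = 0.943475

B_J for the 107×107 system has eigenvalues cos(kπ/108); ρ_J = cos(π/108) = 0.999577.
root = sin(π/108) = 0.0290847  (since 1−cos² = sin²).
ω* = 2 / (1 + 0.0290847) = 2 / 1.0290847 ≈ 1.943475.
At ω = 1.943475 every |λ(B_ω)| = ω−1, so ρ_SOR = 0.943475.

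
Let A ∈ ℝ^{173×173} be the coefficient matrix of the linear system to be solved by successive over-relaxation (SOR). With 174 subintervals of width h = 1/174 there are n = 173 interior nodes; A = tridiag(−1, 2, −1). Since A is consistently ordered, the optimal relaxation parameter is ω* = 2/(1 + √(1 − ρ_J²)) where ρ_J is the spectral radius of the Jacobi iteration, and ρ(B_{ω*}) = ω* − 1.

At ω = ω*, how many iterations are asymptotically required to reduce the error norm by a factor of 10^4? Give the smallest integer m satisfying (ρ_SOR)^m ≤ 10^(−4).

m = 256

spectrum of D⁻¹(L+U) = {cos(kπ/174) : 1≤k≤173}; ρ_J = cos(π/174) = 0.9998370.
√(1−ρ_J²) = |sin(π/174)| = 0.0180541
ω* = 2/(1 + 0.0180541) = 2/1.0180541 = 1.9645321.
and ρ(B_{ω*}) = 1.9645321 − 1 = 0.9645321.
For 4 digits: m = 4·ln10 / (−ln 0.9645321) = 9.21034/0.0361122 = 255.048; round up → m = 256.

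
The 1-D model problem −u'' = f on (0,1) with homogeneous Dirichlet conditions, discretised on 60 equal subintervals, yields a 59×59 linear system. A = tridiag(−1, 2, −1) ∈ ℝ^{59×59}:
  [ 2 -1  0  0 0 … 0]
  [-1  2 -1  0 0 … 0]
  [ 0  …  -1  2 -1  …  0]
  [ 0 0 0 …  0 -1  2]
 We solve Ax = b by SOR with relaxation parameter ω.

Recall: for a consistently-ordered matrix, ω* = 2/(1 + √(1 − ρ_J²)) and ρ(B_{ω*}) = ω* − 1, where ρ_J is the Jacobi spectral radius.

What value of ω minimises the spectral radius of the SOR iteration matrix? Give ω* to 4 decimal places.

spectrum of D⁻¹(L+U) = {cos(kπ/60) : 1≤k≤59}; ρ_J = cos(π/60) = 0.9986.
√(1−ρ_J²) simplifies to sin(π/60) = 0.05234.
ω* = 2/(1 + 0.05234) = 2/1.05234 = 1.9005.
[ρ_SOR] ω* − 1 = 0.9005.

ω* = 1.9005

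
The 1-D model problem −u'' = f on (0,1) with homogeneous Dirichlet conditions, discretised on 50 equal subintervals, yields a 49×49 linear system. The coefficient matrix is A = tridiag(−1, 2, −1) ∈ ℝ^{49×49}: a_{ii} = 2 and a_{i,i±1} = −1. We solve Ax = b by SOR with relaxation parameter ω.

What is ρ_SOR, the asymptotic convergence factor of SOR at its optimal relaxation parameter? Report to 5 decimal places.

ρ_SOR = 0.88184

[ρ_J] n=49: ρ(B_J) = cos(π/(n+1)) = cos(π/50) = 0.99803.
root = sin(π/50) = 0.062791  (since 1−cos² = sin²).
ω* = 2/(1 + 0.062791) = 2/1.062791 = 1.88184.
At ω = 1.88184 every |λ(B_ω)| = ω−1, so ρ_SOR = 0.88184.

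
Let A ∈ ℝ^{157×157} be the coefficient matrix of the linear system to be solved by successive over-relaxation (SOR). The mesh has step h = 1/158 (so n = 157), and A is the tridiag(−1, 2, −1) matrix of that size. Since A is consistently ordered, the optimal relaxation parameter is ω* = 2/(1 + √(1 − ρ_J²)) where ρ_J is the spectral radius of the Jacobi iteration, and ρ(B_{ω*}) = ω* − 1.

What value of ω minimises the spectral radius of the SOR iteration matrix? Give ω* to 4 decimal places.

spectrum of D⁻¹(L+U) = {cos(kπ/158) : 1≤k≤157}; ρ_J = cos(π/158) = 0.9998.
√(1−ρ_J²) = |sin(π/158)| = 0.01988
Young: ω* = 2/(1+√(1−ρ_J²)) = 2/(1+0.01988) = 2/1.01988 = 1.9610.
At ω = 1.9610 every |λ(B_ω)| = ω−1, so ρ_SOR = 0.9610.

ω* = 1.9610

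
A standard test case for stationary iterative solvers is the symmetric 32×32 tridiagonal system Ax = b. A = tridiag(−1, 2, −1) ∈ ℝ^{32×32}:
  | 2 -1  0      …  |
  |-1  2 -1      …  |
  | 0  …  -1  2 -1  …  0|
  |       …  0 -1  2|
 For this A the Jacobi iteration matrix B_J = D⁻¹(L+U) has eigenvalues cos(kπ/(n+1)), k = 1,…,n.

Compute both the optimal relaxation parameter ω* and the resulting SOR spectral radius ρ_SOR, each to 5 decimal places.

B_J for the 32×32 system has eigenvalues cos(kπ/33); ρ_J = cos(π/33) = 0.99547.
root = sin(π/33) = 0.095056  (since 1−cos² = sin²).
Then 2/(1+√(1−ρ_J²)) = 2/(1+0.095056); ω* = 2/1.095056 = 1.82639.
Hence ρ(B_{ω*}) = 1.82639 − 1 = 0.82639.

ω* = 1.82639, ρ_SOR = 0.82639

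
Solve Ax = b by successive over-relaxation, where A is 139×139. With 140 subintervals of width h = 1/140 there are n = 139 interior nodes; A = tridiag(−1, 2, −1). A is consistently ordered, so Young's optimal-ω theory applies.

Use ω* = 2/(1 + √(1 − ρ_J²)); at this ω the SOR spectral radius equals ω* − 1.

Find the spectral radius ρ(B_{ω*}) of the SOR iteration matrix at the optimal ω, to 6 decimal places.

ρ_SOR = 0.956109

B_J for the 139×139 system has eigenvalues cos(kπ/140); ρ_J = cos(π/140) = 0.999748.
√(1 − cos²(π/140)) = sin(π/140) ≈ 0.0224381.
ω* = 2/(1 + 0.0224381) = 2/1.0224381 = 1.956109.
At ω = 1.956109 every |λ(B_ω)| = ω−1, so ρ_SOR = 0.956109.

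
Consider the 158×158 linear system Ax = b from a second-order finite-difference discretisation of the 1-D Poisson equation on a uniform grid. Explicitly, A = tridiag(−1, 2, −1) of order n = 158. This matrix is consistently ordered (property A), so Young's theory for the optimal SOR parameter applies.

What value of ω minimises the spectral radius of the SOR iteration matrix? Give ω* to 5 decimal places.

ω* = 1.96125

[ρ_J] n=158: ρ(B_J) = cos(π/(n+1)) = cos(π/159) = 0.99980.
√(1 − cos²(π/159)) = sin(π/159) ≈ 0.019757.
ω* = 2/(1+0.019757) = 1.96125
At ω = 1.96125 every |λ(B_ω)| = ω−1, so ρ_SOR = 0.96125.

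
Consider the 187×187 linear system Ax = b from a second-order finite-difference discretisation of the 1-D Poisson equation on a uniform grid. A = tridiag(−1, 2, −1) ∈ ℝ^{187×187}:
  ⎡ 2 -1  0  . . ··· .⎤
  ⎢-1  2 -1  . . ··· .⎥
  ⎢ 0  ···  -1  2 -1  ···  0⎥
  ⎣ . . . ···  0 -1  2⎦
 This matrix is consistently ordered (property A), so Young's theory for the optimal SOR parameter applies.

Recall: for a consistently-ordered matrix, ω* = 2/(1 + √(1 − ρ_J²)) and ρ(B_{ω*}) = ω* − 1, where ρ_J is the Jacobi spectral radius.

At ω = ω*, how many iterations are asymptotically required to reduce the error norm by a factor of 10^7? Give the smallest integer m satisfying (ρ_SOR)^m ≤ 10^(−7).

m = 483

[ρ_J] n=187: ρ(B_J) = cos(π/(n+1)) = cos(π/188) = 0.9998604.
1 − cos²(π/188) = sin²(π/188) ⇒ √(1−ρ_J²) = sin(π/188) = 0.0167098.
ω* = 2/(1+0.0167098) = 1.9671297
Hence ρ(B_{ω*}) = 1.9671297 − 1 = 0.9671297.
m ≥ 7·ln10 / (−ln 0.9671297) = 482.250; smallest integer m = 483.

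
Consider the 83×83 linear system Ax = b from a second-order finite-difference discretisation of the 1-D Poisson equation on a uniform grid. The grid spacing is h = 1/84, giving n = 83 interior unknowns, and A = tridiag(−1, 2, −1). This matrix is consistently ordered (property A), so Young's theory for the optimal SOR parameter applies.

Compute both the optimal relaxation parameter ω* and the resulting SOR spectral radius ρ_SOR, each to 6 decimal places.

ω* = 1.927913, ρ_SOR = 0.927913

n=83: λ(B_J) = 1 − λ(A)/2 = cos(kπ/84); k=1 gives ρ_J = 0.999301.
√(1−ρ_J²) = |sin(π/84)| = 0.0373912
Then 2/(1+√(1−ρ_J²)) = 2/(1+0.0373912); ω* = 2/1.0373912 = 1.927913.
and ρ(B_{ω*}) = 1.927913 − 1 = 0.927913.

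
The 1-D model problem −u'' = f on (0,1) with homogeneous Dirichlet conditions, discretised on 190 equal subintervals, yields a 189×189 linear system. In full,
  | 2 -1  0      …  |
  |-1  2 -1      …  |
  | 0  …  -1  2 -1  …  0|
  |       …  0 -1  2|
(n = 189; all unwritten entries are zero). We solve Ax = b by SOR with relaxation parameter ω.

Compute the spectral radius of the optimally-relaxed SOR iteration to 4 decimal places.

[ρ_J] n=189: ρ(B_J) = cos(π/(n+1)) = cos(π/190) = 0.9999.
root = sin(π/190) = 0.01653  (since 1−cos² = sin²).
ω* = 2/(1 + 0.01653) = 2/1.01653 = 1.9675.
ρ_SOR = ω* − 1 ≈ 0.9675.

ρ_SOR = 0.9675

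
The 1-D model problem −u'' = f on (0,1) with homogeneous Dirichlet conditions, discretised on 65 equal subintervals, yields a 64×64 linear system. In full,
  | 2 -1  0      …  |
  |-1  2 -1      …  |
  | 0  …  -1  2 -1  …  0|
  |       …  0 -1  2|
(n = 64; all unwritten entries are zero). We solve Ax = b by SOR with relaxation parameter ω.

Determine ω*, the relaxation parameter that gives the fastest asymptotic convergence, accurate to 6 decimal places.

With n=64, ρ(Jacobi) = cos(π/65) = 0.998832.
√(1 − cos²(π/65)) = sin(π/65) ≈ 0.0483134.
ω* = 2 / (1 + 0.0483134) = 2 / 1.0483134 ≈ 1.907826.
Hence ρ(B_{ω*}) = 1.907826 − 1 = 0.907826.

ω* = 1.907826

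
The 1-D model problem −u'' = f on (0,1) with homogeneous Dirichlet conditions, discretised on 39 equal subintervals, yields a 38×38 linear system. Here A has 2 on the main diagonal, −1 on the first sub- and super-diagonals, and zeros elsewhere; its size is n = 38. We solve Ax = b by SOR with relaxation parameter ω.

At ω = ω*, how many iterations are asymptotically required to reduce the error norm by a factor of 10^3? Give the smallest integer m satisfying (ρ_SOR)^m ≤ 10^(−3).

B_J for the 38×38 system has eigenvalues cos(kπ/39); ρ_J = cos(π/39) = 0.9967573.
√(1−ρ_J²) = |sin(π/39)| = 0.0804666
[ω*] 2 ÷ (1 + 0.0804666) = 2 ÷ 1.0804666 = 1.8510521.
ρ(B_{ω*}) = ω*−1 = 0.8510521
m ≥ 3·ln10 / (−ln 0.8510521) = 42.830; smallest integer m = 43.

m = 43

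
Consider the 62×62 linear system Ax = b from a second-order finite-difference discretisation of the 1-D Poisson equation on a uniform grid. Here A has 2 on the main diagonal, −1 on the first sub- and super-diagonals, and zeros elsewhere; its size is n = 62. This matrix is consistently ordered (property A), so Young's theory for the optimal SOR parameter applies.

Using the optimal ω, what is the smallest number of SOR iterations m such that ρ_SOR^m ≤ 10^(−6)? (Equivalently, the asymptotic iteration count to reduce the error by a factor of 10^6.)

m = 139

ρ_J = max_k |cos(kπ/63)| = cos(π/63) = 0.9987569
√(1 − cos²(π/63)) = sin(π/63) ≈ 0.0498459.
Then 2/(1+√(1−ρ_J²)) = 2/(1+0.0498459); ω* = 2/1.0498459 = 1.9050415.
and ρ(B_{ω*}) = 1.9050415 − 1 = 0.9050415.
(0.9050415)^m ≤ 10^{−6}  ⇒  m·ln(0.9050415) ≤ −6·ln10  ⇒  m ≥ 138.467  ⇒  m = 139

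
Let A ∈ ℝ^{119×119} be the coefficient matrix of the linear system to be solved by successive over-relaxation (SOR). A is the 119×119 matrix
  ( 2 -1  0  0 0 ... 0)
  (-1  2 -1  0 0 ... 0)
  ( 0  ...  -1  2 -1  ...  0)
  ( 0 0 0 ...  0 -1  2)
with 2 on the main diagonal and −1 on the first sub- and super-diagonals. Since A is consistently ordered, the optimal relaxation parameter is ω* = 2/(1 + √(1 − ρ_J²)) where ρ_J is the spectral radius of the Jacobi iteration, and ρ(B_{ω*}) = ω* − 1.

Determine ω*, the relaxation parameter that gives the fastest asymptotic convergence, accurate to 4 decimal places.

With n=119, ρ(Jacobi) = cos(π/120) = 0.9997.
1 − cos²(π/120) = sin²(π/120) ⇒ √(1−ρ_J²) = sin(π/120) = 0.02618.
ω* = 2/(1+0.02618) = 1.9490
and ρ(B_{ω*}) = 1.9490 − 1 = 0.9490.

ω* = 1.9490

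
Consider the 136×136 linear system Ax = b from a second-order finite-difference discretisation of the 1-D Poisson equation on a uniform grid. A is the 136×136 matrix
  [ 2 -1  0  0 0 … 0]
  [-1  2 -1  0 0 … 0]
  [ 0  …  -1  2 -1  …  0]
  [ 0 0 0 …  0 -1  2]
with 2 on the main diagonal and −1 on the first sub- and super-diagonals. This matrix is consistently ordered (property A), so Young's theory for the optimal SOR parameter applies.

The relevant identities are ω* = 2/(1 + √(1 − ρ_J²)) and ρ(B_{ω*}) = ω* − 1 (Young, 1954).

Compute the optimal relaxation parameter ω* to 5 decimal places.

ω* = 1.95517

spectrum of D⁻¹(L+U) = {cos(kπ/137) : 1≤k≤136}; ρ_J = cos(π/137) = 0.99974.
√(1 − cos²(π/137)) = sin(π/137) ≈ 0.022929.
ω* = 2 / (1 + 0.022929) = 2 / 1.022929 ≈ 1.95517.
[ρ_SOR] ω* − 1 = 0.95517.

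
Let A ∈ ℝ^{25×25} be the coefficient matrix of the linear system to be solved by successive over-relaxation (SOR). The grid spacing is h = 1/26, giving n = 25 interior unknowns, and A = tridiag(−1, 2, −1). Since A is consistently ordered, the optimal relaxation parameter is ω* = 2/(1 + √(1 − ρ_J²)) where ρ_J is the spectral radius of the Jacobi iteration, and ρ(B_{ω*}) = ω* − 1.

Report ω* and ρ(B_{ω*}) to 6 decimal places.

ω* = 1.784859, ρ_SOR = 0.784859

[ρ_J] n=25: ρ(B_J) = cos(π/(n+1)) = cos(π/26) = 0.992709.
root = sin(π/26) = 0.1205367  (since 1−cos² = sin²).
ω* = 2 / (1 + 0.1205367) = 2 / 1.1205367 ≈ 1.784859.
Hence ρ(B_{ω*}) = 1.784859 − 1 = 0.784859.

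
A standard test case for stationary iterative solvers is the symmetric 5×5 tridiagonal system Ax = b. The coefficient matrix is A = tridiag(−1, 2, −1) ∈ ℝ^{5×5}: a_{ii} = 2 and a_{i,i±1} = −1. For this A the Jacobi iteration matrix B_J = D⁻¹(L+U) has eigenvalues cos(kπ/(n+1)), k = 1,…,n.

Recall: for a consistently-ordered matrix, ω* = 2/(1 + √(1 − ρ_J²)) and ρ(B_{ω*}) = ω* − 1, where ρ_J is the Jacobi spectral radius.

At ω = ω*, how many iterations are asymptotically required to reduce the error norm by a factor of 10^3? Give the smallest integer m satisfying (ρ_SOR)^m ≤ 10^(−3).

With n=5, ρ(Jacobi) = cos(π/6) = 0.8660254.
1 − cos²(π/6) = sin²(π/6) ⇒ √(1−ρ_J²) = sin(π/6) = 0.5000000.
ω* = 2 / (1 + 0.5000000) = 2 / 1.5000000 ≈ 1.3333333.
and ρ(B_{ω*}) = 1.3333333 − 1 = 0.3333333.
For 3 digits: m = 3·ln10 / (−ln 0.3333333) = 6.90776/1.09861 = 6.288; round up → m = 7.

m = 7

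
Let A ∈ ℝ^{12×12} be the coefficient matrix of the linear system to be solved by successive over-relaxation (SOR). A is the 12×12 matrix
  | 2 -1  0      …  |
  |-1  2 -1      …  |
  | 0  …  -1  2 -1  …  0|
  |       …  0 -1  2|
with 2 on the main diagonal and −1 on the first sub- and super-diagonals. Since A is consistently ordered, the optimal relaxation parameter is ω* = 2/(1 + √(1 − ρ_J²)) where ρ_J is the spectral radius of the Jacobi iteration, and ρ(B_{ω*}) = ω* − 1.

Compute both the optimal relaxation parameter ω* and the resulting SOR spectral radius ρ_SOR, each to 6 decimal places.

ω* = 1.613794, ρ_SOR = 0.613794

spectrum of D⁻¹(L+U) = {cos(kπ/13) : 1≤k≤12}; ρ_J = cos(π/13) = 0.970942.
1 − cos²(π/13) = sin²(π/13) ⇒ √(1−ρ_J²) = sin(π/13) = 0.2393157.
[ω*] 2 ÷ (1 + 0.2393157) = 2 ÷ 1.2393157 = 1.613794.
ρ_SOR = ω* − 1 = 1.613794 − 1 = 0.613794.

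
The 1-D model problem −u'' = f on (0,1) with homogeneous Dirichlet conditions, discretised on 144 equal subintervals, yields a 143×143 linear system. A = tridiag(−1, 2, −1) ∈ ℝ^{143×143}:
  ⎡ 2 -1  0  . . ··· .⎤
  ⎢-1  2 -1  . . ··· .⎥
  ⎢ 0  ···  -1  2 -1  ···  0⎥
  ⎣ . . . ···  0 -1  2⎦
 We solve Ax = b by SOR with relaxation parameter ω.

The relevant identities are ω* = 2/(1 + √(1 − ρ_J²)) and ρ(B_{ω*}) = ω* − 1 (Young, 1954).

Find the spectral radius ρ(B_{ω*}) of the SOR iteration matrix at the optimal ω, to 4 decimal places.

ρ_SOR = 0.9573

n=143: λ(B_J) = 1 − λ(A)/2 = cos(kπ/144); k=1 gives ρ_J = 0.9998.
√(1−ρ_J²) = |sin(π/144)| = 0.02181
So ω* = 2/1.02181 = 1.9573 (Young).
and ρ(B_{ω*}) = 1.9573 − 1 = 0.9573.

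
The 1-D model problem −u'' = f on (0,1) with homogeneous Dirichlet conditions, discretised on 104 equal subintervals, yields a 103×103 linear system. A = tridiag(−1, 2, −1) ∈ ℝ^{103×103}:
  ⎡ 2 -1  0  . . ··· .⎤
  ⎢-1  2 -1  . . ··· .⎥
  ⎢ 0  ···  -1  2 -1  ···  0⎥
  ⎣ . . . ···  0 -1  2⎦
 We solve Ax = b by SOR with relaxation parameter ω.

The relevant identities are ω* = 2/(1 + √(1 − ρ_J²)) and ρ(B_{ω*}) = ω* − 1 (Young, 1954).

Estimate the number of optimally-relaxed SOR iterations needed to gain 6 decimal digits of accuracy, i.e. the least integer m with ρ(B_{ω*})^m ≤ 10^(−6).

m = 229

n=103: λ(B_J) = 1 − λ(A)/2 = cos(kπ/104); k=1 gives ρ_J = 0.9995438.
√(1−ρ_J²) = |sin(π/104)| = 0.0302030
Then 2/(1+√(1−ρ_J²)) = 2/(1+0.0302030); ω* = 2/1.0302030 = 1.9413650.
ρ_SOR = ω* − 1 ≈ 0.9413650.
Need (0.9413650)^m ≤ 10^(−6): m ≥ 6·ln10/|ln 0.9413650| = 13.8155/0.0604243 = 228.641 ⇒ m = 229.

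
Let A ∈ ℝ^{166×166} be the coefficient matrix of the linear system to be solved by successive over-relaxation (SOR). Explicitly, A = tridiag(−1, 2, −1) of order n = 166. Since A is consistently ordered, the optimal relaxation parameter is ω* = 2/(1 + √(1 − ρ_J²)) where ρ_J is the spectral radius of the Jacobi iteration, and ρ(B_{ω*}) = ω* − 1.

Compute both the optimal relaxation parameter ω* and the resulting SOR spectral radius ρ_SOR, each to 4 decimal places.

[ρ_J] n=166: ρ(B_J) = cos(π/(n+1)) = cos(π/167) = 0.9998.
root = sin(π/167) = 0.01881  (since 1−cos² = sin²).
ω* = 2/(1+0.01881) = 1.9631
and ρ(B_{ω*}) = 1.9631 − 1 = 0.9631.

ω* = 1.9631, ρ_SOR = 0.9631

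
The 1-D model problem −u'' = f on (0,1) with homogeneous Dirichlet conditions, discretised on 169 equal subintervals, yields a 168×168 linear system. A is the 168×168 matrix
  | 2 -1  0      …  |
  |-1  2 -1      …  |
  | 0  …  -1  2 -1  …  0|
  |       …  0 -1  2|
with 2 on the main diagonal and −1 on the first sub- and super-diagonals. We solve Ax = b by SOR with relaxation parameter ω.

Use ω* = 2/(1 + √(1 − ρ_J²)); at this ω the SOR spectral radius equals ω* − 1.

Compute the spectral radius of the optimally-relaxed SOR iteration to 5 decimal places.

With n=168, ρ(Jacobi) = cos(π/169) = 0.99983.
root = sin(π/169) = 0.018588  (since 1−cos² = sin²).
Then 2/(1+√(1−ρ_J²)) = 2/(1+0.018588); ω* = 2/1.018588 = 1.96350.
ρ_SOR = ω* − 1 = 1.96350 − 1 = 0.96350.

ρ_SOR = 0.96350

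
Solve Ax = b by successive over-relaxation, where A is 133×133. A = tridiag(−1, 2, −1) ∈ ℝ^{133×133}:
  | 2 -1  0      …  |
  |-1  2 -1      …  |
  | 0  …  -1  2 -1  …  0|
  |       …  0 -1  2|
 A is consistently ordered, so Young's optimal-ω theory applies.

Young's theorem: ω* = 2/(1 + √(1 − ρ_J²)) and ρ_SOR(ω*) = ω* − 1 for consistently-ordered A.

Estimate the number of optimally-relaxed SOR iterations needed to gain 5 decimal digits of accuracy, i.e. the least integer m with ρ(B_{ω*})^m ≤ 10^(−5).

m = 246

B_J for the 133×133 system has eigenvalues cos(kπ/134); ρ_J = cos(π/134) = 0.9997252.
√(1−ρ_J²) simplifies to sin(π/134) = 0.0234426.
ω* = 2 / (1 + 0.0234426) = 2 / 1.0234426 ≈ 1.9541887.
ρ_SOR = ω* − 1 ≈ 0.9541887.
ρ_SOR^m ≤ 10^(−5) ⇔ m ≥ 5·ln10/(−ln 0.9541887) = 11.5129/0.0468938 = 245.510; m = ⌈245.510⌉ = 246.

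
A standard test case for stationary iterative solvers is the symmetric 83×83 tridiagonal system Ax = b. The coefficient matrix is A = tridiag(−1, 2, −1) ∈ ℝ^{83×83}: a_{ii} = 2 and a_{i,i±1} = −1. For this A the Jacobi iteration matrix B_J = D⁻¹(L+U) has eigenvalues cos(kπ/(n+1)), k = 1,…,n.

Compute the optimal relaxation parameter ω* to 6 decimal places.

spectrum of D⁻¹(L+U) = {cos(kπ/84) : 1≤k≤83}; ρ_J = cos(π/84) = 0.999301.
√(1−ρ_J²) = |sin(π/84)| = 0.0373912
ω* = 2 / (1 + 0.0373912) = 2 / 1.0373912 ≈ 1.927913.
ρ_SOR = ω* − 1 ≈ 0.927913.

ω* = 1.927913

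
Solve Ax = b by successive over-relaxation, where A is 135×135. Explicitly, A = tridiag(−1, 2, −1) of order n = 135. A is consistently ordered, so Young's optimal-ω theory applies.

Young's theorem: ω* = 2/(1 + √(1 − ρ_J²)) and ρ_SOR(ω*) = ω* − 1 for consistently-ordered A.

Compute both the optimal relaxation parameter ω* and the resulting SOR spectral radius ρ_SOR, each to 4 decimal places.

ω* = 1.9548, ρ_SOR = 0.9548

[ρ_J] n=135: ρ(B_J) = cos(π/(n+1)) = cos(π/136) = 0.9997.
1 − cos²(π/136) = sin²(π/136) ⇒ √(1−ρ_J²) = sin(π/136) = 0.02310.
Young: ω* = 2/(1+√(1−ρ_J²)) = 2/(1+0.02310) = 2/1.02310 = 1.9548.
Hence ρ(B_{ω*}) = 1.9548 − 1 = 0.9548.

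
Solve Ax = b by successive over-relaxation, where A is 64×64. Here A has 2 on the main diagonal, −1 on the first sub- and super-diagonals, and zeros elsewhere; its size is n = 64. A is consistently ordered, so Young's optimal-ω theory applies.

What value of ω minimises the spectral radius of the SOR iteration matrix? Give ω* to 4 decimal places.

ω* = 1.9078

½·tridiag(1,0,1) at n=64: λ_k = cos(kπ/65); max |λ| at k=1 ⇒ ρ_J = cos(π/65) ≈ 0.9988.
root = sin(π/65) = 0.04831  (since 1−cos² = sin²).
ω* = 2/(1 + 0.04831) = 2/1.04831 = 1.9078.
ρ(B_{ω*}) = ω*−1 = 0.9078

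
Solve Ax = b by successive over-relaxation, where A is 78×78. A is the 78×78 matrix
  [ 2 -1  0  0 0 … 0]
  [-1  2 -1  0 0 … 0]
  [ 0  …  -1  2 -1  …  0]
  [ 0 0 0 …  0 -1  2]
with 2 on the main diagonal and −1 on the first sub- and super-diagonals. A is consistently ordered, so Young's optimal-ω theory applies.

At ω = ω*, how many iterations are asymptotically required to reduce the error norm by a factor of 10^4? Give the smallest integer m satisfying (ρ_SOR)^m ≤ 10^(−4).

spectrum of D⁻¹(L+U) = {cos(kπ/79) : 1≤k≤78}; ρ_J = cos(π/79) = 0.9992094.
√(1−ρ_J²) = |sin(π/79)| = 0.0397565
Young: ω* = 2/(1+√(1−ρ_J²)) = 2/(1+0.0397565) = 2/1.0397565 = 1.9235273.
[ρ_SOR] ω* − 1 = 0.9235273.
m ≥ 4·ln10 / (−ln 0.9235273) = 115.773; smallest integer m = 116.

m = 116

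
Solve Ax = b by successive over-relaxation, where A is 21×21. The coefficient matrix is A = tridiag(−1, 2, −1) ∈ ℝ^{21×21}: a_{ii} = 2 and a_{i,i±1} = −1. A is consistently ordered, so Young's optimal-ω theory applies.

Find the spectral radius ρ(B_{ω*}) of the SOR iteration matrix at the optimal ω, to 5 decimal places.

With n=21, ρ(Jacobi) = cos(π/22) = 0.98982.
root = sin(π/22) = 0.142315  (since 1−cos² = sin²).
Then 2/(1+√(1−ρ_J²)) = 2/(1+0.142315); ω* = 2/1.142315 = 1.75083.
ρ(B_{ω*}) = ω*−1 = 0.75083

ρ_SOR = 0.75083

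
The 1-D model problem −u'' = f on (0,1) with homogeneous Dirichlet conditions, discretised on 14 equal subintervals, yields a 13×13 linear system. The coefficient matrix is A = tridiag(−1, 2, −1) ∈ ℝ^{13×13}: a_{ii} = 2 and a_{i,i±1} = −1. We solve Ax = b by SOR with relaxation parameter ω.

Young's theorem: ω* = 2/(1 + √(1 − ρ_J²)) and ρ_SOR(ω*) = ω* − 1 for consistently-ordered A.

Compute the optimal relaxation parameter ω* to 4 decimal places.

B_J for the 13×13 system has eigenvalues cos(kπ/14); ρ_J = cos(π/14) = 0.9749.
root = sin(π/14) = 0.22252  (since 1−cos² = sin²).
[ω*] 2 ÷ (1 + 0.22252) = 2 ÷ 1.22252 = 1.6360.
[ρ_SOR] ω* − 1 = 0.6360.

ω* = 1.6360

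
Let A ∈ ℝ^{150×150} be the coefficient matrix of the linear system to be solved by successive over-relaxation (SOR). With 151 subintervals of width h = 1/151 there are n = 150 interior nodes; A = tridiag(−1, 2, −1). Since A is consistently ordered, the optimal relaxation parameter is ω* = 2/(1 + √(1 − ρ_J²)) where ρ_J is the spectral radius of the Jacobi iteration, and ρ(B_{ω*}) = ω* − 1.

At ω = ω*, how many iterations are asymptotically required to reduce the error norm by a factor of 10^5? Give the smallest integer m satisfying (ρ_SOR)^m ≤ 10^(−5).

m = 277

n=150: λ(B_J) = 1 − λ(A)/2 = cos(kπ/151); k=1 gives ρ_J = 0.9997836.
√(1−ρ_J²) = |sin(π/151)| = 0.0208037
ω* = 2/(1+0.0208037) = 1.9592405
Hence ρ(B_{ω*}) = 1.9592405 − 1 = 0.9592405.
(0.9592405)^m ≤ 10^{−5}  ⇒  m·ln(0.9592405) ≤ −5·ln10  ⇒  m ≥ 276.663  ⇒  m = 277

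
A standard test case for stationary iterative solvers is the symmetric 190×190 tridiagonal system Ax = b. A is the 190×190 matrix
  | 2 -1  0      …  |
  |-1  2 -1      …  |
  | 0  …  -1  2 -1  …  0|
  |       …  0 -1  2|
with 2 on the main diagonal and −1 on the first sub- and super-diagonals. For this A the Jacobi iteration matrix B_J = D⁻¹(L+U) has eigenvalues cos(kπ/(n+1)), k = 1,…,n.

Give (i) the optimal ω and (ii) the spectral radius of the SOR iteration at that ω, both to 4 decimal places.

ω* = 1.9676, ρ_SOR = 0.9676

[ρ_J] n=190: ρ(B_J) = cos(π/(n+1)) = cos(π/191) = 0.9999.
√(1−ρ_J²) = |sin(π/191)| = 0.01645
ω* = 2/(1 + 0.01645) = 2/1.01645 = 1.9676.
and ρ(B_{ω*}) = 1.9676 − 1 = 0.9676.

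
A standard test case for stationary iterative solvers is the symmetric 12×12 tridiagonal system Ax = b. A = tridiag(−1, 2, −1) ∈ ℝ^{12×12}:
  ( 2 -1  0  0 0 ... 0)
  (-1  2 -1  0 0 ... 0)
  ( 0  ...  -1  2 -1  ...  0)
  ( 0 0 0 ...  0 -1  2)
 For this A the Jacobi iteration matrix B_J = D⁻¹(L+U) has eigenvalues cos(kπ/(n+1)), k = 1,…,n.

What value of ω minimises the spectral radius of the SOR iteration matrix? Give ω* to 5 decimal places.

ω* = 1.61379

With n=12, ρ(Jacobi) = cos(π/13) = 0.97094.
1 − cos²(π/13) = sin²(π/13) ⇒ √(1−ρ_J²) = sin(π/13) = 0.239316.
ω* = 2/(1+0.239316) = 1.61379
ρ_SOR = ω* − 1 = 1.61379 − 1 = 0.61379.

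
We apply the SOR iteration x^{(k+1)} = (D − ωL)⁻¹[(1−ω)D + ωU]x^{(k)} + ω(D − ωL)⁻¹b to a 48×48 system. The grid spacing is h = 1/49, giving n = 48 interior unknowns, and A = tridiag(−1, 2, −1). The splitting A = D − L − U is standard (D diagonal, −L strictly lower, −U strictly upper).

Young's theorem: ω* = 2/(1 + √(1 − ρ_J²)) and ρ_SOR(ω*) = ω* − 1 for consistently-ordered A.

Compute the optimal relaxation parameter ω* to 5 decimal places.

B_J for the 48×48 system has eigenvalues cos(kπ/49); ρ_J = cos(π/49) = 0.99795.
√(1−ρ_J²) = |sin(π/49)| = 0.064070
ω* = 2/(1+0.064070) = 1.87958
ρ(B_{ω*}) = ω*−1 = 0.87958

ω* = 1.87958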